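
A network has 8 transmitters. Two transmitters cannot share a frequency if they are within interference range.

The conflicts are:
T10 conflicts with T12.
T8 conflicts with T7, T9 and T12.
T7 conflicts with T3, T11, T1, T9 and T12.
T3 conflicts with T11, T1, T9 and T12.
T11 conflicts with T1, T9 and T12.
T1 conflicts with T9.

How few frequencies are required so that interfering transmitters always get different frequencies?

T7, T3, T11, T1, T9 pairwise conflict, so at least 5 frequencies are needed.
5 frequencies suffice: frequency 1 → {T10, T7}; frequency 2 → {T9, T12}; frequency 3 → {T8, T3}; frequency 4 → {T11}; frequency 5 → {T1}. Every pair that conflicts lands in different frequencies.

5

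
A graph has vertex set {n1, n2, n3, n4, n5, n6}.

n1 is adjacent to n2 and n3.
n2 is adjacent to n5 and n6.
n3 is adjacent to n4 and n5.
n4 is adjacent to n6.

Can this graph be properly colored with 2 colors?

The cycle n6-n4-n3-n5-n2-n6 has odd length 5, so it cannot be 2-colored; at least 3 colors are needed.
So 2 colors are not enough.

No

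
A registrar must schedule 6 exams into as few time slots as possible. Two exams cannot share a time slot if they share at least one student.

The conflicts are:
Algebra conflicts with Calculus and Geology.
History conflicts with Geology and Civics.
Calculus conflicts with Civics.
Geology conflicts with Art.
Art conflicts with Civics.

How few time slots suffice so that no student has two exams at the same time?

The cycle Calculus-Civics-Art-Geology-Algebra-Calculus has odd length 5, so it cannot be 2-colored; at least 3 time slots are needed.
3 time slots suffice: time slot 1 → {Geology, Civics}; time slot 2 → {Algebra, History, Art}; time slot 3 → {Calculus}. Each listed conflict is separated.

3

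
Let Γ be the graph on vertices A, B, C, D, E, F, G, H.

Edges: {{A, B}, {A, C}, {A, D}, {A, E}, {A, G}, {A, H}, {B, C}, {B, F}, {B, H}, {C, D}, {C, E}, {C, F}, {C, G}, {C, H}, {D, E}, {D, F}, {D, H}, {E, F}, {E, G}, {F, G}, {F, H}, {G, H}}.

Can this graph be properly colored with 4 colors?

The chromatic number is 4. A, B, C, H form a clique, so at least 4 colors are needed.
One proper 4-coloring: A=blue, B=yellow, C=red, D=yellow, E=green, F=blue, G=yellow, H=green.
That is already a proper 4-coloring.

Yes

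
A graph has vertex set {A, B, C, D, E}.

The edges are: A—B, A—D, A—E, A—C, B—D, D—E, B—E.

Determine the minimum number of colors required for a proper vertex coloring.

4

A, B, D, E are pairwise adjacent (a clique of size 4), so at least 4 colors are needed.
4 colors suffice: A=red, B=green, C=blue, D=yellow, E=blue. Every edge joins two different colors.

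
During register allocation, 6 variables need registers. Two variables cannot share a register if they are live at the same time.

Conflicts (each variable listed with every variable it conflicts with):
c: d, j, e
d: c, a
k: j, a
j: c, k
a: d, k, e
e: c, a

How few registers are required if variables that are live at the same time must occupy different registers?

The cycle k-a-e-c-j-k has odd length 5, so it cannot be 2-colored; at least 3 registers are needed.
A valid assignment using 3 registers: c=1, d=2, k=3, j=2, a=1, e=2. Every pair that conflicts lands in different registers.

3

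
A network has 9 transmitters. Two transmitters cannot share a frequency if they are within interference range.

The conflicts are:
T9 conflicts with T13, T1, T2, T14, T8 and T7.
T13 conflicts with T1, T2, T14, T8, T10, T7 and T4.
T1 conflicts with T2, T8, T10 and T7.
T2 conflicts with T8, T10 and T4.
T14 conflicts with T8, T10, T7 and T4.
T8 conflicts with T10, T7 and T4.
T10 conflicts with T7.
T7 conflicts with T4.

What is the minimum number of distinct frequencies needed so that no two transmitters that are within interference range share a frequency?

5

T9, T13, T1, T8, T7 all conflict with each other, so at least 5 frequencies are needed.
Using 5 frequencies: T9=4, T13=2, T1=5, T2=3, T14=5, T8=1, T10=4, T7=3, T4=4. No two conflicting transmitters share a frequency.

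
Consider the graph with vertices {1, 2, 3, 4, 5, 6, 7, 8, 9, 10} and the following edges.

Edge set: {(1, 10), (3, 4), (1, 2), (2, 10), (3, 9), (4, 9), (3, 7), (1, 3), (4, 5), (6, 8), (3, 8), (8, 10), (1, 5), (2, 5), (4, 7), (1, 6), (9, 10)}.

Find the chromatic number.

3

3, 4, 9 are mutually adjacent, so at least 3 colors are needed.
3 colors suffice: 1=b, 2=c, 3=a, 4=b, 5=a, 6=a, 7=c, 8=b, 9=c, 10=a. Every edge joins two different colors.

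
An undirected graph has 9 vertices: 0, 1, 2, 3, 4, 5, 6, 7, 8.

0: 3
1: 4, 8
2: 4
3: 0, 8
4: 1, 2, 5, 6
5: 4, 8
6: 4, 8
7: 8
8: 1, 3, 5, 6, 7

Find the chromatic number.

1 and 8 are adjacent, so at least 2 colors are needed.
2 colors suffice: 0=a, 1=b, 2=b, 3=b, 4=a, 5=b, 6=b, 7=b, 8=a. Each edge has distinct colors on its endpoints.

2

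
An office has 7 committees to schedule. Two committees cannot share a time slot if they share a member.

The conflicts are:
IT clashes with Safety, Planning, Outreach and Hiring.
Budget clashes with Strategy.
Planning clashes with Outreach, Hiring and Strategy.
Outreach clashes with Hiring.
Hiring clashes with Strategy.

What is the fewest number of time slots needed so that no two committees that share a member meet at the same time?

4

IT, Planning, Outreach, Hiring pairwise conflict, so at least 4 time slots are needed.
4 time slots suffice: time slot 1 → {Safety, Budget, Planning}; time slot 2 → {IT, Strategy}; time slot 3 → {Hiring}; time slot 4 → {Outreach}. Every pair that conflicts lands in different time slots.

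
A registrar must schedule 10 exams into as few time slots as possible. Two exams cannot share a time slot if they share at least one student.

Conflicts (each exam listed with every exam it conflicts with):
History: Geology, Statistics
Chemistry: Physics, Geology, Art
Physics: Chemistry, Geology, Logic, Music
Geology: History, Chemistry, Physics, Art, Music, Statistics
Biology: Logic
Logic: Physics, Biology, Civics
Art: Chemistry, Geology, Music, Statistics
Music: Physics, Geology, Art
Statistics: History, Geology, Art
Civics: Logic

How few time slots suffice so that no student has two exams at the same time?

3

Chemistry, Physics, Geology pairwise conflict, so at least 3 time slots are needed.
3 time slots suffice: time slot 1 → {Geology, Logic}; time slot 2 → {History, Physics, Biology, Art, Civics}; time slot 3 → {Chemistry, Music, Statistics}. Every pair that conflicts lands in different time slots.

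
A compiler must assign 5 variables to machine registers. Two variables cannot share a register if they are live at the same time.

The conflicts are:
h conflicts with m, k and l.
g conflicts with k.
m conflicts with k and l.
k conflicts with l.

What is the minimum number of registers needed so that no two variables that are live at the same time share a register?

4

h, m, k, l are mutually in conflict, so at least 4 registers are needed.
Using 4 registers: h=4, g=2, m=3, k=1, l=2. Every pair that conflicts lands in different registers.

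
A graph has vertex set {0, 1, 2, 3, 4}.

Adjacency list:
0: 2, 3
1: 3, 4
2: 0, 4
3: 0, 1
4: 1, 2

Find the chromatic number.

The cycle 1-3-0-2-4-1 has odd length 5, so it cannot be 2-colored; at least 3 colors are needed.
A valid assignment using 3 colors: 0=a, 1=a, 2=c, 3=b, 4=b. Each edge has distinct colors on its endpoints.

3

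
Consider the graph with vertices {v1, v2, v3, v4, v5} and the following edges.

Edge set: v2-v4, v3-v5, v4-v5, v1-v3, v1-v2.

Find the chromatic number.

The cycle v5-v3-v1-v2-v4-v5 has odd length 5, so it cannot be 2-colored; at least 3 colors are needed.
One proper 3-coloring: v1=1, v2=2, v3=2, v4=1, v5=3. No two adjacent vertices share a color.

3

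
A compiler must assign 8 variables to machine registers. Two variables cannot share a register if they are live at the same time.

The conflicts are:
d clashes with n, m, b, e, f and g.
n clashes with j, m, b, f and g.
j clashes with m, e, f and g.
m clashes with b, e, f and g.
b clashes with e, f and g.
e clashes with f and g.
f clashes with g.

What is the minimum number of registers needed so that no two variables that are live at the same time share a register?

6

d, m, b, e, f, g pairwise conflict, so at least 6 registers are needed.
Using 6 registers: d=6, n=5, j=4, m=3, b=4, e=5, f=2, g=1. No two conflicting variables share a register.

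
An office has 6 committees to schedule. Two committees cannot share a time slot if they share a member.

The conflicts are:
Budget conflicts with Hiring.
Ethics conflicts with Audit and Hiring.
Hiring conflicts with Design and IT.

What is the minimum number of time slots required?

2

Ethics and Audit conflict, so at least 2 time slots are needed.
Using 2 time slots: Budget=2, Ethics=2, Audit=1, Hiring=1, Design=2, IT=2. Every pair that conflicts lands in different time slots.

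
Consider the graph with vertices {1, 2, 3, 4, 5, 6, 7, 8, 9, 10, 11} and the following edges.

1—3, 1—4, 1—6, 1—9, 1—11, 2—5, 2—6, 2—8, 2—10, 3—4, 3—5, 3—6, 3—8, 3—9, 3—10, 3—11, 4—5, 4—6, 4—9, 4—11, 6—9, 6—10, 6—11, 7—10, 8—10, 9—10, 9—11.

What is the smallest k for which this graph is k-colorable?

1, 3, 4, 6, 9, 11 are mutually adjacent (a clique of size 6), so at least 6 colors are needed.
A valid assignment using 6 colors: 1=orange, 2=red, 3=red, 4=green, 5=blue, 6=blue, 7=red, 8=blue, 9=yellow, 10=green, 11=purple. Each edge has distinct colors on its endpoints.

6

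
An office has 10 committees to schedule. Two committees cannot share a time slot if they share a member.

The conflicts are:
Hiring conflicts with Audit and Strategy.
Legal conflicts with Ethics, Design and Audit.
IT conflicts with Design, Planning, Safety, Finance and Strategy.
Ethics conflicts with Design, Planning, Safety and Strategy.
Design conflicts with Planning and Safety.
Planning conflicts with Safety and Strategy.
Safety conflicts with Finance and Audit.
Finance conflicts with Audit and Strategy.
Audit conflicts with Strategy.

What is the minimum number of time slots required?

4

IT, Design, Planning, Safety are mutually in conflict, so at least 4 time slots are needed.
4 time slots suffice: time slot 1 → {Legal, Safety, Strategy}; time slot 2 → {Planning, Audit}; time slot 3 → {Hiring, IT, Ethics}; time slot 4 → {Design, Finance}. Each listed conflict is separated.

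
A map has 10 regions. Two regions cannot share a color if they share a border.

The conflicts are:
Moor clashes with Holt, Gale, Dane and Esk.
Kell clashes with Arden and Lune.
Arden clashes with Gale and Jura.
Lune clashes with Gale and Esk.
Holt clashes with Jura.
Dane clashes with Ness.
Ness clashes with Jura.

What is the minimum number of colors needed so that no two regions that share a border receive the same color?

3

The cycle Moor-Gale-Arden-Jura-Holt-Moor has odd length 5, so it cannot be 2-colored; at least 3 colors are needed.
One proper 3-coloring: Moor=1, Kell=2, Arden=1, Lune=1, Holt=3, Gale=2, Dane=2, Esk=2, Ness=1, Jura=2. Each listed conflict is separated.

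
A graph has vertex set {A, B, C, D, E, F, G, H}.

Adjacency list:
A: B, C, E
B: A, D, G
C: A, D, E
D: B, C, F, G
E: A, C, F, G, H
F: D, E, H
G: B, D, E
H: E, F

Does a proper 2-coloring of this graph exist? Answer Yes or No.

No

A, C, E are pairwise adjacent, so at least 3 colors are needed.
So 2 colors are not enough.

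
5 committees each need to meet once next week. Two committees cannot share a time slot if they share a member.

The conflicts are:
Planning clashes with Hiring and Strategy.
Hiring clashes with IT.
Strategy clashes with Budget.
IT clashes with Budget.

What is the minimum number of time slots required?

3

The cycle Budget-Strategy-Planning-Hiring-IT-Budget has odd length 5, so it cannot be 2-colored; at least 3 time slots are needed.
3 time slots suffice: time slot 1 → {Planning, Budget}; time slot 2 → {Hiring, Strategy}; time slot 3 → {IT}. Every pair that conflicts lands in different time slots.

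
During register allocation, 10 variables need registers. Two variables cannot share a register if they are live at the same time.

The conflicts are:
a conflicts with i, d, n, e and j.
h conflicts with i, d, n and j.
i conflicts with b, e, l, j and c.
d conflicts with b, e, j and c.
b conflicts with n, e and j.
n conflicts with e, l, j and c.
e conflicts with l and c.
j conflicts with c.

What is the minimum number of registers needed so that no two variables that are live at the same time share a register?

3

i, e, c all conflict with each other, so at least 3 registers are needed.
3 registers suffice: a=3, h=3, i=1, d=1, b=3, n=1, e=2, l=3, j=2, c=3. Each listed conflict is separated.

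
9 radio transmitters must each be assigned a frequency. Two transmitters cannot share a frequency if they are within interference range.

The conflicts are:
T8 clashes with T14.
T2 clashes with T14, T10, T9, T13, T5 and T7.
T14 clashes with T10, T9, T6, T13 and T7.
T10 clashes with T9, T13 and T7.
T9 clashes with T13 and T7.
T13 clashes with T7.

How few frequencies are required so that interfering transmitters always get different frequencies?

6

T2, T14, T10, T9, T13, T7 pairwise conflict, so at least 6 frequencies are needed.
Using 6 frequencies: T8=2, T2=2, T14=1, T10=4, T9=5, T6=2, T13=3, T5=1, T7=6. No two conflicting transmitters share a frequency.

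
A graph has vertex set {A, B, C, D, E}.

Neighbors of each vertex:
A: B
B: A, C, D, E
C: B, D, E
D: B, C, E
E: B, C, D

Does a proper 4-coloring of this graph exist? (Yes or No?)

The chromatic number is 4. B, C, D, E are pairwise adjacent (a clique of size 4), so at least 4 colors are needed.
4 colors suffice: color 1 → {B}; color 2 → {A, C}; color 3 → {E}; color 4 → {D}.
That is already a proper 4-coloring.

Yes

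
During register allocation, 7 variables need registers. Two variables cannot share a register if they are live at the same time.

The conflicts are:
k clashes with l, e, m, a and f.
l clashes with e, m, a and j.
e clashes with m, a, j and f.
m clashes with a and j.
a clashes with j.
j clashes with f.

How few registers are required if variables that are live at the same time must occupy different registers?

k, l, e, m, a are mutually in conflict, so at least 5 registers are needed.
5 registers suffice: register 1 → {e}; register 2 → {m, f}; register 3 → {k, j}; register 4 → {l}; register 5 → {a}. Every pair that conflicts lands in different registers.

5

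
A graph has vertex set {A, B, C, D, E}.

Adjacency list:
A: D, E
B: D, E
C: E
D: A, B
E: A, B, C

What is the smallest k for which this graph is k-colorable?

B and D are adjacent, so at least 2 colors are needed.
2 colors suffice: color red → {D, E}; color blue → {A, B, C}. No two adjacent vertices share a color.

2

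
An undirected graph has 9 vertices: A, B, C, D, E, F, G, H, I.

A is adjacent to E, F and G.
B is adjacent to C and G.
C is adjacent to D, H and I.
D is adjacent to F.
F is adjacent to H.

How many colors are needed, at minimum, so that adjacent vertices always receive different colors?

2

A and G are adjacent, so at least 2 colors are needed.
2 colors suffice: color red → {C, E, F, G}; color blue → {A, B, D, H, I}. Each edge has distinct colors on its endpoints.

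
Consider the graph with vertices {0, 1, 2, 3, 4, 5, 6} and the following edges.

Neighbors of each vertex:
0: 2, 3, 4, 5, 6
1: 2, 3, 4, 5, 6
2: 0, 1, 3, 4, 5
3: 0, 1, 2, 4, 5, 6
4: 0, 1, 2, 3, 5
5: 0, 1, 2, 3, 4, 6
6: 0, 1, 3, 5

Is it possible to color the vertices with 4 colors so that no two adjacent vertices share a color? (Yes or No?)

0, 2, 3, 4, 5 are mutually adjacent (a clique of size 5), so at least 5 colors are needed.
So 4 colors are not enough.

No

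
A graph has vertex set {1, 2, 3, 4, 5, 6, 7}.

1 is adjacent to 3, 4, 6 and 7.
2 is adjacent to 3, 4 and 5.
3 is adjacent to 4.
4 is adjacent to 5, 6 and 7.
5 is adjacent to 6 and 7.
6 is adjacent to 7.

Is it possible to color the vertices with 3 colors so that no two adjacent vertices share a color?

No

1, 4, 6, 7 are pairwise adjacent (a clique of size 4), so at least 4 colors are needed.
So 3 colors are not enough.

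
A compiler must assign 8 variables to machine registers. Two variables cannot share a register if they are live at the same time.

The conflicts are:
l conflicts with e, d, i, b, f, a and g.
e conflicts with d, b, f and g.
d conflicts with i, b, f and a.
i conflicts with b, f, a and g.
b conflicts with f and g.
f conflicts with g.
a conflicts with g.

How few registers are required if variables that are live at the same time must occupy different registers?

5

l, e, b, f, g pairwise conflict, so at least 5 registers are needed.
5 registers suffice: register 1 → {l}; register 2 → {d, g}; register 3 → {b, a}; register 4 → {e, i}; register 5 → {f}. No two conflicting variables share a register.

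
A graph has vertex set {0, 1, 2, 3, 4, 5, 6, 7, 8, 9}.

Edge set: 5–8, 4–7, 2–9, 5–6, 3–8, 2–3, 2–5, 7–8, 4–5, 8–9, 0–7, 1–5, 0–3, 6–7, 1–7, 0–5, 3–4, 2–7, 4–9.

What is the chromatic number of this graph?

1 and 5 are adjacent, so at least 2 colors are needed.
A valid assignment using 2 colors: 0=blue, 1=blue, 2=blue, 3=red, 4=blue, 5=red, 6=blue, 7=red, 8=blue, 9=red. Each edge has distinct colors on its endpoints.

2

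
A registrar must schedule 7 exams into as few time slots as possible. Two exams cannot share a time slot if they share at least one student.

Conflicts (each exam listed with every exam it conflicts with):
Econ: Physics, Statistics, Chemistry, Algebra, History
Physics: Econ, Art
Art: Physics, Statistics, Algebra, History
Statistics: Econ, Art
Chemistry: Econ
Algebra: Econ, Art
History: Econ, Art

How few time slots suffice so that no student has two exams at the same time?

Econ and Statistics conflict, so at least 2 time slots are needed.
Using 2 time slots: Econ=1, Physics=2, Art=1, Statistics=2, Chemistry=2, Algebra=2, History=2. Each listed conflict is separated.

2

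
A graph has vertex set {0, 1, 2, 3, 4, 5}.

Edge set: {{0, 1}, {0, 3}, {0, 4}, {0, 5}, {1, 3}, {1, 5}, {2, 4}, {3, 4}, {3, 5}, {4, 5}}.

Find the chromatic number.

4

0, 1, 3, 5 form a clique, so at least 4 colors are needed.
4 colors suffice: 0=a, 1=b, 2=a, 3=c, 4=b, 5=d. Every edge joins two different colors.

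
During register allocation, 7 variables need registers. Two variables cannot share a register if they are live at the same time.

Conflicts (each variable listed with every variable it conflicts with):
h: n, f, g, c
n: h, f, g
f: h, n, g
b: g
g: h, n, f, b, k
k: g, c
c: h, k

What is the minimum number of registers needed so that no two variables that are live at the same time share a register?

4

h, n, f, g pairwise conflict, so at least 4 registers are needed.
Using 4 registers: h=2, n=3, f=4, b=2, g=1, k=2, c=1. No two conflicting variables share a register.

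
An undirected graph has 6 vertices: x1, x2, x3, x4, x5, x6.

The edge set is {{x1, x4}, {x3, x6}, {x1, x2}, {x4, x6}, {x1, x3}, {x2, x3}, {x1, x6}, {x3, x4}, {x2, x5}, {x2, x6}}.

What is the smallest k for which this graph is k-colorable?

4

x1, x3, x4, x6 are mutually adjacent (a clique of size 4), so at least 4 colors are needed.
One proper 4-coloring: x1=2, x2=3, x3=4, x4=3, x5=1, x6=1. Every edge joins two different colors.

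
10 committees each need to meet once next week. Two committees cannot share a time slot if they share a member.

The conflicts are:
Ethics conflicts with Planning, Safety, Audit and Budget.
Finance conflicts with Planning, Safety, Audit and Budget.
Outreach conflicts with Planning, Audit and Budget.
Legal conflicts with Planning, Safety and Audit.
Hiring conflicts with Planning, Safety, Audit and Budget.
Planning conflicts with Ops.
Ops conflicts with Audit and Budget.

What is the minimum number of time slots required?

2

Legal and Planning conflict, so at least 2 time slots are needed.
2 time slots suffice: time slot 1 → {Planning, Safety, Audit, Budget}; time slot 2 → {Ethics, Finance, Outreach, Legal, Hiring, Ops}. Each listed conflict is separated.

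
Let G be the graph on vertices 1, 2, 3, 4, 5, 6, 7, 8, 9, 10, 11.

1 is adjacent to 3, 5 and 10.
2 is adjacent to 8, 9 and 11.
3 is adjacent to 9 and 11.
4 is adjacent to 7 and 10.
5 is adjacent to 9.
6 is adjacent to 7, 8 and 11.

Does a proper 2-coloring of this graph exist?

The cycle 7-6-11-3-1-10-4-7 has odd length 7, so it cannot be 2-colored; at least 3 colors are needed.
So 2 colors are not enough.

No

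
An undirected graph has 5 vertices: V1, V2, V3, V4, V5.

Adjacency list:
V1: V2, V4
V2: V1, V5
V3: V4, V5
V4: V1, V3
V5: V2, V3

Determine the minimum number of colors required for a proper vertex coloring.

3

The cycle V5-V2-V1-V4-V3-V5 has odd length 5, so it cannot be 2-colored; at least 3 colors are needed.
3 colors suffice: color 1 → {V1, V5}; color 2 → {V2, V4}; color 3 → {V3}. No two adjacent vertices share a color.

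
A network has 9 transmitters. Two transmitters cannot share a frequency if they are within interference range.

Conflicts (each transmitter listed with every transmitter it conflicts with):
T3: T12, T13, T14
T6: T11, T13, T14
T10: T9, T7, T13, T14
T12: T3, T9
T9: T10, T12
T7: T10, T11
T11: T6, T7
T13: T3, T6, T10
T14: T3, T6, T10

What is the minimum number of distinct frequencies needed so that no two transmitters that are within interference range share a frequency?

3

The cycle T10-T9-T12-T3-T14-T10 has odd length 5, so it cannot be 2-colored; at least 3 frequencies are needed.
3 frequencies suffice: frequency 1 → {T3, T6, T10}; frequency 2 → {T12, T7, T13, T14}; frequency 3 → {T9, T11}. No two conflicting transmitters share a frequency.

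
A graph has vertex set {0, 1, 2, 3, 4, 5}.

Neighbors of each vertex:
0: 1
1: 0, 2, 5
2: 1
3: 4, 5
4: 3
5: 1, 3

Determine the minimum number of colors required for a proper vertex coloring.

2

1 and 2 are adjacent, so at least 2 colors are needed.
2 colors suffice: 0=blue, 1=red, 2=blue, 3=red, 4=blue, 5=blue. Each edge has distinct colors on its endpoints.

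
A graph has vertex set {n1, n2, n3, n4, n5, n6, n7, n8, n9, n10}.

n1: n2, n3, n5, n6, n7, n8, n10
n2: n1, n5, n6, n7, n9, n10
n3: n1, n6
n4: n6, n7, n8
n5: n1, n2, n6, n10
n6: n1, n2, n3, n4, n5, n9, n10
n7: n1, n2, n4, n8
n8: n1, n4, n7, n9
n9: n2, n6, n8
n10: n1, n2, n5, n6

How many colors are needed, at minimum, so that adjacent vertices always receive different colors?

5

n1, n2, n5, n6, n10 are mutually adjacent (a clique of size 5), so at least 5 colors are needed.
5 colors suffice: n1=B, n2=G, n3=G, n4=B, n5=Y, n6=R, n7=R, n8=G, n9=B, n10=P. Every edge joins two different colors.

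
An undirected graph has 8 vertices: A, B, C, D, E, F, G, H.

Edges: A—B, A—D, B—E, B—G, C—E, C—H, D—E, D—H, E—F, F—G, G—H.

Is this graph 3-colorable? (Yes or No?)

Yes

The chromatic number is 3. The cycle D-E-F-G-H-D has odd length 5, so it cannot be 2-colored; at least 3 colors are needed.
3 colors suffice: color red → {A, E, G}; color blue → {B, C, D, F}; color green → {H}.
That is already a proper 3-coloring.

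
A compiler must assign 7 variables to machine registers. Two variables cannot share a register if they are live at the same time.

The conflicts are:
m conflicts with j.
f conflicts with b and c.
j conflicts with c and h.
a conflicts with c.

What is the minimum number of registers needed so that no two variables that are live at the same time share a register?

f and c conflict, so at least 2 registers are needed.
A valid assignment using 2 registers: m=1, f=2, b=1, j=2, a=2, c=1, h=1. No two conflicting variables share a register.

2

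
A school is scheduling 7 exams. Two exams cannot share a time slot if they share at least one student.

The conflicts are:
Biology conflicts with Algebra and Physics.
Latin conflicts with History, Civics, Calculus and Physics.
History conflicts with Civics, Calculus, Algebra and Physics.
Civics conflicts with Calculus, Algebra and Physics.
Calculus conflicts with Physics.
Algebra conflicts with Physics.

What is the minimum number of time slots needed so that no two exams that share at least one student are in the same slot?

Latin, History, Civics, Calculus, Physics pairwise conflict, so at least 5 time slots are needed.
Using 5 time slots: Biology=2, Latin=5, History=3, Civics=2, Calculus=4, Algebra=4, Physics=1. No two conflicting exams share a time slot.

5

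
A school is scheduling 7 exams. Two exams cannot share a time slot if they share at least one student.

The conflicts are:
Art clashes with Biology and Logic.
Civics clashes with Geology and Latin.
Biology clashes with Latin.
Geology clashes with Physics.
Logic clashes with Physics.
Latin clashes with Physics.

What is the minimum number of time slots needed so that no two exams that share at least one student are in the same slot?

The cycle Physics-Latin-Biology-Art-Logic-Physics has odd length 5, so it cannot be 2-colored; at least 3 time slots are needed.
A valid assignment using 3 time slots: Art=2, Civics=1, Biology=1, Geology=2, Logic=3, Latin=2, Physics=1. Each listed conflict is separated.

3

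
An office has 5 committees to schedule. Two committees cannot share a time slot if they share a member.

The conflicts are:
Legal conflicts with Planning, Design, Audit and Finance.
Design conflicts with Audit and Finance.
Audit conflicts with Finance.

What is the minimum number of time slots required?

4

Legal, Design, Audit, Finance all conflict with each other, so at least 4 time slots are needed.
4 time slots suffice: time slot 1 → {Legal}; time slot 2 → {Planning, Audit}; time slot 3 → {Design}; time slot 4 → {Finance}. Each listed conflict is separated.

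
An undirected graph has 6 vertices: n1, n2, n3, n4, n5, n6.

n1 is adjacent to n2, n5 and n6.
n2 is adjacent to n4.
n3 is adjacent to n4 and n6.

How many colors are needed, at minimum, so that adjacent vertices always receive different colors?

The cycle n4-n3-n6-n1-n2-n4 has odd length 5, so it cannot be 2-colored; at least 3 colors are needed.
One proper 3-coloring: n1=1, n2=2, n3=3, n4=1, n5=2, n6=2. Each edge has distinct colors on its endpoints.

3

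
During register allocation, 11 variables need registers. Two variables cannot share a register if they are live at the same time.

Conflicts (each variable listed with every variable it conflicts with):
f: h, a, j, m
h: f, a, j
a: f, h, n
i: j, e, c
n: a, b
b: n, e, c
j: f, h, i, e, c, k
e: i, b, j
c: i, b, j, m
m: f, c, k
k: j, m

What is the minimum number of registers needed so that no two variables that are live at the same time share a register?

f, h, a all conflict with each other, so at least 3 registers are needed.
3 registers suffice: f=2, h=3, a=1, i=3, n=2, b=1, j=1, e=2, c=2, m=1, k=2. Every pair that conflicts lands in different registers.

3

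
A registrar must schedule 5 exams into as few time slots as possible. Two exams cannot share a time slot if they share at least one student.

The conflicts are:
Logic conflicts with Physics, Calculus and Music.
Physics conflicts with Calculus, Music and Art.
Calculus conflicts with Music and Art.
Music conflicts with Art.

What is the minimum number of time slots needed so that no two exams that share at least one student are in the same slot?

Physics, Calculus, Music, Art are mutually in conflict, so at least 4 time slots are needed.
4 time slots suffice: time slot 1 → {Physics}; time slot 2 → {Music}; time slot 3 → {Calculus}; time slot 4 → {Logic, Art}. No two conflicting exams share a time slot.

4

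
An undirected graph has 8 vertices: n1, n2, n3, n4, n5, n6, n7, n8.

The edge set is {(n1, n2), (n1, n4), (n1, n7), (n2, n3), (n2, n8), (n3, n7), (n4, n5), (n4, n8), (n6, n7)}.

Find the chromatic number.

2

n6 and n7 are adjacent, so at least 2 colors are needed.
2 colors suffice: color R → {n2, n4, n7}; color B → {n1, n3, n5, n6, n8}. No two adjacent vertices share a color.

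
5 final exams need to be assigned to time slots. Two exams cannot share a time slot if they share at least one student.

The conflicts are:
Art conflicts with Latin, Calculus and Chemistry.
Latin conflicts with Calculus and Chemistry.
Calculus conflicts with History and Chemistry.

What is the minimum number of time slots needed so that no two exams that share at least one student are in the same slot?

4

Art, Latin, Calculus, Chemistry are mutually in conflict, so at least 4 time slots are needed.
4 time slots suffice: Art=2, Latin=4, Calculus=1, History=2, Chemistry=3. Every pair that conflicts lands in different time slots.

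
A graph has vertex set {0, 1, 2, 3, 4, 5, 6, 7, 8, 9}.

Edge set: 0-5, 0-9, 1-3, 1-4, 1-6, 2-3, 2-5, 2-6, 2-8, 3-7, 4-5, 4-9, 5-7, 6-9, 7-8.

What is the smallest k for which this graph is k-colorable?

3

The cycle 1-3-7-5-4-1 has odd length 5, so it cannot be 2-colored; at least 3 colors are needed.
One proper 3-coloring: 0=c, 1=a, 2=a, 3=b, 4=c, 5=b, 6=b, 7=a, 8=b, 9=a. Each edge has distinct colors on its endpoints.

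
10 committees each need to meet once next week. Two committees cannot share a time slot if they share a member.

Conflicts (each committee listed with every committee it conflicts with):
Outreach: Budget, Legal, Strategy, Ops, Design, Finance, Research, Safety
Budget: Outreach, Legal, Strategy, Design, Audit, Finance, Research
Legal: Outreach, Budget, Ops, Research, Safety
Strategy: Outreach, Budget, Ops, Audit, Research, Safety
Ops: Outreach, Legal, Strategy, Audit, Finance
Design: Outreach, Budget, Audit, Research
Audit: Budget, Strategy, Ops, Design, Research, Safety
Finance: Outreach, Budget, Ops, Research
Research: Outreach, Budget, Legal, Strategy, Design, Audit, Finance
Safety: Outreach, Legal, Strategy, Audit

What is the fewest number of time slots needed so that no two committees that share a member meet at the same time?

4

Budget, Strategy, Audit, Research are mutually in conflict, so at least 4 time slots are needed.
4 time slots suffice: time slot 1 → {Outreach, Audit}; time slot 2 → {Ops, Research, Safety}; time slot 3 → {Budget}; time slot 4 → {Legal, Strategy, Design, Finance}. No two conflicting committees share a time slot.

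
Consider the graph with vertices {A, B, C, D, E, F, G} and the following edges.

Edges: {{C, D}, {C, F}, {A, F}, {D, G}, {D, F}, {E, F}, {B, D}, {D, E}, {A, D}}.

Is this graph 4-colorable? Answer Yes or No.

The chromatic number is 3. D, E, F are pairwise adjacent, so at least 3 colors are needed.
One proper 3-coloring: A=3, B=2, C=3, D=1, E=3, F=2, G=2.
Since 4 ≥ 3, a proper 4-coloring certainly exists.

Yes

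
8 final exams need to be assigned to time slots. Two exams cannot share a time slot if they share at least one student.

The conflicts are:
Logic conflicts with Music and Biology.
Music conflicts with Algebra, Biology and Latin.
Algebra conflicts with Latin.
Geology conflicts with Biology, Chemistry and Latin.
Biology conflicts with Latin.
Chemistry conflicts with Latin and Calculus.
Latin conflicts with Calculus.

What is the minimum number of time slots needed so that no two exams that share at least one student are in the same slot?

3

Logic, Music, Biology all conflict with each other, so at least 3 time slots are needed.
A valid assignment using 3 time slots: Logic=1, Music=3, Algebra=2, Geology=3, Biology=2, Chemistry=2, Latin=1, Calculus=3. No two conflicting exams share a time slot.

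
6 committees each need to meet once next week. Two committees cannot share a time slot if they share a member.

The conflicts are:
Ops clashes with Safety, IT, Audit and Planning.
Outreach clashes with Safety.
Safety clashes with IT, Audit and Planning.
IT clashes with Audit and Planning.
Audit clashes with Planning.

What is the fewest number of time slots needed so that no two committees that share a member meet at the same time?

5

Ops, Safety, IT, Audit, Planning are mutually in conflict, so at least 5 time slots are needed.
5 time slots suffice: time slot 1 → {Safety}; time slot 2 → {Outreach, Planning}; time slot 3 → {IT}; time slot 4 → {Audit}; time slot 5 → {Ops}. No two conflicting committees share a time slot.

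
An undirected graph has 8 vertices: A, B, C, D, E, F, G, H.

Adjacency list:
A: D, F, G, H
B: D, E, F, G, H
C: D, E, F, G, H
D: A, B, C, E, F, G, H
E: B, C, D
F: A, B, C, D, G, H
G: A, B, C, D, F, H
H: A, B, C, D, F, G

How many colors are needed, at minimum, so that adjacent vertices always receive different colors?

B, D, F, G, H form a clique, so at least 5 colors are needed.
5 colors suffice: color 1 → {D}; color 2 → {E, F}; color 3 → {G}; color 4 → {H}; color 5 → {A, B, C}. Every edge joins two different colors.

5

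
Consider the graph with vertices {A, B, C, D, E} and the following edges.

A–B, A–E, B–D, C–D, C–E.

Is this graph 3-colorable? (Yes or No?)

Yes

The chromatic number is 3. The cycle C-E-A-B-D-C has odd length 5, so it cannot be 2-colored; at least 3 colors are needed.
A valid assignment using 3 colors: A=1, B=2, C=3, D=1, E=2.
That is already a proper 3-coloring.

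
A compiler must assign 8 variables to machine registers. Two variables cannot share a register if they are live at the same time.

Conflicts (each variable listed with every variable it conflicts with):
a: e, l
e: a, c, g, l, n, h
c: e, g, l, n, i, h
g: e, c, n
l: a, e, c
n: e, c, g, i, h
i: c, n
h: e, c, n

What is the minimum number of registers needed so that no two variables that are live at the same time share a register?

e, c, g, n pairwise conflict, so at least 4 registers are needed.
4 registers suffice: register 1 → {e, i}; register 2 → {a, c}; register 3 → {l, n}; register 4 → {g, h}. Each listed conflict is separated.

4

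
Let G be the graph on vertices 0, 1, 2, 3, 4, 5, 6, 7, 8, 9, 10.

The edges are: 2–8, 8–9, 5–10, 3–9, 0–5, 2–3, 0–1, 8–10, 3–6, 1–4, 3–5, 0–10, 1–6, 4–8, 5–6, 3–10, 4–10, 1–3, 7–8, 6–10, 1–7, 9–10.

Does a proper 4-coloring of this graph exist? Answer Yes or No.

Yes

The chromatic number is 4. 3, 5, 6, 10 are mutually adjacent (a clique of size 4), so at least 4 colors are needed.
4 colors suffice: color red → {1, 2, 10}; color blue → {0, 3, 8}; color green → {4, 6, 7, 9}; color yellow → {5}.
That is already a proper 4-coloring.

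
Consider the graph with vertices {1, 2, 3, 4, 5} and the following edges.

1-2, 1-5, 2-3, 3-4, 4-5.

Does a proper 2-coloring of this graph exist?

No

The cycle 4-5-1-2-3-4 has odd length 5, so it cannot be 2-colored; at least 3 colors are needed.
So 2 colors are not enough.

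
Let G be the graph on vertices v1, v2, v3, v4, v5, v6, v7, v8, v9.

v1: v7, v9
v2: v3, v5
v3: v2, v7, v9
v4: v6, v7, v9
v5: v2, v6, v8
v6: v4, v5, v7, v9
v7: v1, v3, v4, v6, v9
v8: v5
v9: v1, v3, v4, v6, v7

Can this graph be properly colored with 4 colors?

Yes

The chromatic number is 4. v4, v6, v7, v9 form a clique, so at least 4 colors are needed.
One proper 4-coloring: v1=green, v2=blue, v3=green, v4=yellow, v5=red, v6=green, v7=blue, v8=blue, v9=red.
That is already a proper 4-coloring.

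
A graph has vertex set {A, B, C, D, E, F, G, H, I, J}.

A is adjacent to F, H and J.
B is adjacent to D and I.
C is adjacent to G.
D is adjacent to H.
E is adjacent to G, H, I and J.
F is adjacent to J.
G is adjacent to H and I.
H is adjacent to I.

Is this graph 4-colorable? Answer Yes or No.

Yes

The chromatic number is 4. E, G, H, I are mutually adjacent (a clique of size 4), so at least 4 colors are needed.
4 colors suffice: A=2, B=1, C=1, D=2, E=2, F=3, G=4, H=1, I=3, J=1.
That is already a proper 4-coloring.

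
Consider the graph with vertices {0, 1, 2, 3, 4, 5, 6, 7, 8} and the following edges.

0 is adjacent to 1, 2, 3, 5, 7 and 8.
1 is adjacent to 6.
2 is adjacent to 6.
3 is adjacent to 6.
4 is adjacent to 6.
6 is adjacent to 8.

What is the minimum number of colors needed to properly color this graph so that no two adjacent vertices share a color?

2

2 and 6 are adjacent, so at least 2 colors are needed.
2 colors suffice: color red → {0, 6}; color blue → {1, 2, 3, 4, 5, 7, 8}. No two adjacent vertices share a color.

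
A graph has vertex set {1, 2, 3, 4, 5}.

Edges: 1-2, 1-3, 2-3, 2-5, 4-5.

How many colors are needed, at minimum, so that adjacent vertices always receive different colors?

1, 2, 3 form a triangle, so at least 3 colors are needed.
3 colors suffice: color red → {2, 4}; color blue → {3, 5}; color green → {1}. Each edge has distinct colors on its endpoints.

3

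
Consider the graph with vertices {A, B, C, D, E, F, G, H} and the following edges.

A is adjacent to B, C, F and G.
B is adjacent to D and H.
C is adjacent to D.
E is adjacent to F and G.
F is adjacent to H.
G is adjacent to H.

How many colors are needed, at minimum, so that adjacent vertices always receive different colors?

C and D are adjacent, so at least 2 colors are needed.
2 colors suffice: color red → {A, D, E, H}; color blue → {B, C, F, G}. Each edge has distinct colors on its endpoints.

2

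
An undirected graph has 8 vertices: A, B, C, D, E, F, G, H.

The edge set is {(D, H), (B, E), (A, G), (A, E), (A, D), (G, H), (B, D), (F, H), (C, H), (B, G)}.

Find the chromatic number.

2

C and H are adjacent, so at least 2 colors are needed.
2 colors suffice: color 1 → {A, B, H}; color 2 → {C, D, E, F, G}. Every edge joins two different colors.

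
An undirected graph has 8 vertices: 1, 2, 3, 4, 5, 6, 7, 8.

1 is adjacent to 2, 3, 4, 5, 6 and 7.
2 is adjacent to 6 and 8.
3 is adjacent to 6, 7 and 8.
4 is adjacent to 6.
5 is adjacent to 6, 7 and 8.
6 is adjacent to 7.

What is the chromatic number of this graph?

1, 3, 6, 7 are mutually adjacent (a clique of size 4), so at least 4 colors are needed.
4 colors suffice: color a → {6, 8}; color b → {1}; color c → {2, 3, 4, 5}; color d → {7}. No two adjacent vertices share a color.

4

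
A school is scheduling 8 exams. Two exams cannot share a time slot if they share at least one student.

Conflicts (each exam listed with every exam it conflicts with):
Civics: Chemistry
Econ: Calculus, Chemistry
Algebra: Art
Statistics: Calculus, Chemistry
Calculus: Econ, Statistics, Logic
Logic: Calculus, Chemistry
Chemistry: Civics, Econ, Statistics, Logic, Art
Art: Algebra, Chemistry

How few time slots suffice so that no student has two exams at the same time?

2

Logic and Chemistry conflict, so at least 2 time slots are needed.
2 time slots suffice: Civics=2, Econ=2, Algebra=1, Statistics=2, Calculus=1, Logic=2, Chemistry=1, Art=2. Every pair that conflicts lands in different time slots.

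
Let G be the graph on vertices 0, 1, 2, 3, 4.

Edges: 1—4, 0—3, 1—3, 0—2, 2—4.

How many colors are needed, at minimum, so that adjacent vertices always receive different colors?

The cycle 3-0-2-4-1-3 has odd length 5, so it cannot be 2-colored; at least 3 colors are needed.
One proper 3-coloring: 0=blue, 1=red, 2=red, 3=green, 4=blue. Each edge has distinct colors on its endpoints.

3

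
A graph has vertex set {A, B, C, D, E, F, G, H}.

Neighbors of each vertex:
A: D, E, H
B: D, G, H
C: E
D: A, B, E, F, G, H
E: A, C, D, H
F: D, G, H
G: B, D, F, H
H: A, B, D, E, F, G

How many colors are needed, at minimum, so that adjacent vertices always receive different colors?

D, F, G, H are mutually adjacent (a clique of size 4), so at least 4 colors are needed.
4 colors suffice: color red → {C, D}; color blue → {H}; color green → {E, G}; color yellow → {A, B, F}. Each edge has distinct colors on its endpoints.

4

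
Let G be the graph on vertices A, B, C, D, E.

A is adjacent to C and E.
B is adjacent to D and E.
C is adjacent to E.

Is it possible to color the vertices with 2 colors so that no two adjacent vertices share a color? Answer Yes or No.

No

A, C, E form a triangle, so at least 3 colors are needed.
So 2 colors are not enough.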